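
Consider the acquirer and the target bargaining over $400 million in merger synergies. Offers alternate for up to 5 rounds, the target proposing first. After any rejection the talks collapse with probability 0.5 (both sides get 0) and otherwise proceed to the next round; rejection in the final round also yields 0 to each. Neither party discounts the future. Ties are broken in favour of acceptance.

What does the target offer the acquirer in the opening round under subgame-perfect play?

125

By backward induction:
Round 5 (the target proposes): rejection yields 0 for the acquirer; the target offers 0 and keeps 400.
Round 4 (the acquirer proposes): rejecting gives the target an expected 0.5 × 400 = 200; the acquirer offers that and keeps 200.
Round 3 (the target proposes): rejecting gives the acquirer an expected 0.5 × 200 = 100, so the target offers 100, keeping 300.
Round 2 (the acquirer proposes): rejecting gives the target an expected 0.5 × 300 = 150. The acquirer offers 150 and keeps 400 − 150 = 250.
Round 1 (the target proposes): rejecting gives the acquirer an expected 0.5 × 250 = 125; the target offers that and keeps 275.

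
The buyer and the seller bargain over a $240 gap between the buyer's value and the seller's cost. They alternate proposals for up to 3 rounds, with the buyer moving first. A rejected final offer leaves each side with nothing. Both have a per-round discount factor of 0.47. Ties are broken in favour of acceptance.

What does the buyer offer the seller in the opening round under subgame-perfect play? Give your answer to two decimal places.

Round 3 (the buyer proposes): the seller will accept anything ≥ 0, so the buyer offers 0 and keeps 240.
Round 2 (the seller proposes): the buyer can get 240 next round, worth 0.47 × 240 = 112.8 now, so the seller offers 112.8, keeping 127.2.
Round 1 (the buyer proposes): the seller can get 127.2 next round, worth 0.47 × 127.2 = 59.784 now. The buyer offers 59.784 and keeps 240 − 59.784 = 180.216.

59.78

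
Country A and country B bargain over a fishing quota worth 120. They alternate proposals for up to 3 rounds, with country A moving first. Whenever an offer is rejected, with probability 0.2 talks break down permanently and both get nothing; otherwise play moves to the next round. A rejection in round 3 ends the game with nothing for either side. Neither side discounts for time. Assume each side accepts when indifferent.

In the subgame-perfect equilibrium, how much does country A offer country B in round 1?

19.2

Round 3 (country A proposes): rejection yields 0 for country B; country A offers 0 and keeps 120.
Round 2 (country B proposes): rejecting gives country A an expected 0.8 × 120 = 96; country B offers that and keeps 24.
Round 1 (country A proposes): rejecting gives country B an expected 0.8 × 24 = 19.2. Country A offers 19.2 and keeps 120 − 19.2 = 100.8.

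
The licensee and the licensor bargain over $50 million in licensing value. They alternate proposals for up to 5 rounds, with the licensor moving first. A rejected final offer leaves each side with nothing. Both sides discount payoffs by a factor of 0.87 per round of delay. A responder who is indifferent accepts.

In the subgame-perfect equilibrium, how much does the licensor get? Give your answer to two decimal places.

Round 5 (the licensor proposes): the licensee will accept anything ≥ 0, so the licensor offers 0 and keeps 50.
Round 4 (the licensee proposes): the licensor can get 50 next round, worth 0.87 × 50 = 43.5 now; the licensee offers that and keeps 6.5.
Round 3 (the licensor proposes): the licensee can get 6.5 next round, worth 0.87 × 6.5 = 5.655 now. The licensor offers 5.655 and keeps 50 − 5.655 = 44.345.
Round 2 (the licensee proposes): the licensor can get 44.345 next round, worth 0.87 × 44.345 = 38.58015 now. The licensee offers 38.58015 and keeps 50 − 38.58015 = 11.41985.
Round 1 (the licensor proposes): the licensee can get 11.41985 next round, worth 0.87 × 11.41985 = 9.9352695 now. The licensor offers 9.9352695 and keeps 50 − 9.9352695 = 40.0647305.

40.06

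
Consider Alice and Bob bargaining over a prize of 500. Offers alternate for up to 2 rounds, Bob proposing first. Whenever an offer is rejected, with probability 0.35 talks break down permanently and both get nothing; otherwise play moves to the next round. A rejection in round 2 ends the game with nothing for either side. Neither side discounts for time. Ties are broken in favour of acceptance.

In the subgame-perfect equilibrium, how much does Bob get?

Round 2 (Alice proposes): rejection yields 0 for Bob; Alice offers 0 and keeps 500.
Round 1 (Bob proposes): rejecting gives Alice an expected 0.65 × 500 = 325, so Bob offers 325, keeping 175.

175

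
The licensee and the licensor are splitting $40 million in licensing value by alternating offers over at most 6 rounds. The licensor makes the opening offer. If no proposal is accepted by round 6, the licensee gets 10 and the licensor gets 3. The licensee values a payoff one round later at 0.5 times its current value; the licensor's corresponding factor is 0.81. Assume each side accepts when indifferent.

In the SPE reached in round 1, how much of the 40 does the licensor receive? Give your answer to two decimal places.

Work backward from the last round.
Round 6 (the licensee proposes): the licensor gets 3 if talks fail, so the licensee offers 3 and keeps 37.
Round 5 (the licensor proposes): the licensee can get 37 next round, worth 0.5 × 37 = 18.5 now, so the licensor offers 18.5, keeping 21.5.
Round 4 (the licensee proposes): the licensor can get 21.5 next round, worth 0.81 × 21.5 = 17.415 now; the licensee offers that and keeps 22.585.
Round 3 (the licensor proposes): the licensee can get 22.585 next round, worth 0.5 × 22.585 = 11.2925 now; the licensor offers that and keeps 28.7075.
Round 2 (the licensee proposes): the licensor can get 28.7075 next round, worth 0.81 × 28.7075 = 23.253075 now. The licensee offers 23.253075 and keeps 40 − 23.253075 = 16.746925.
Round 1 (the licensor proposes): the licensee can get 16.746925 next round, worth 0.5 × 16.746925 = 8.3734625 now; the licensor offers that and keeps 31.6265375.

31.63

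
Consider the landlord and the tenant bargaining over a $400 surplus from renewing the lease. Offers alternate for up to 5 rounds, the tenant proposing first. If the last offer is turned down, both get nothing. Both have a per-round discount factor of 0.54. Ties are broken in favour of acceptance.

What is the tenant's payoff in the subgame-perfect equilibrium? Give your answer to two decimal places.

271.67

Round 5 (the tenant proposes): rejection yields 0 for the landlord; the tenant offers 0 and keeps 400.
Round 4 (the landlord proposes): the tenant can get 400 next round, worth 0.54 × 400 = 216 now, so the landlord offers 216, keeping 184.
Round 3 (the tenant proposes): the landlord can get 184 next round, worth 0.54 × 184 = 99.36 now. The tenant offers 99.36 and keeps 400 − 99.36 = 300.64.
Round 2 (the landlord proposes): the tenant can get 300.64 next round, worth 0.54 × 300.64 = 162.3456 now, so the landlord offers 162.3456, keeping 237.6544.
Round 1 (the tenant proposes): the landlord can get 237.6544 next round, worth 0.54 × 237.6544 = 128.333376 now, so the tenant offers 128.333376, keeping 271.666624.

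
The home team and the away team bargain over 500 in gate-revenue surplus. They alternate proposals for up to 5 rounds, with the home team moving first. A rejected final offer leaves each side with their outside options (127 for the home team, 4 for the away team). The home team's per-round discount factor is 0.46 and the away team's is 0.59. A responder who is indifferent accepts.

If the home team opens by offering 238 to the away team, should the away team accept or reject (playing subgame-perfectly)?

Round 5 (the home team proposes): the away team gets 4 if talks fail, so the home team offers 4 and keeps 496.
Round 4 (the away team proposes): the home team can get 496 next round, worth 0.46 × 496 = 228.16 now. The away team offers 228.16 and keeps 500 − 228.16 = 271.84.
Round 3 (the home team proposes): the away team can get 271.84 next round, worth 0.59 × 271.84 = 160.3856 now, so the home team offers 160.3856, keeping 339.6144.
Round 2 (the away team proposes): the home team can get 339.6144 next round, worth 0.46 × 339.6144 = 156.222624 now. The away team offers 156.222624 and keeps 500 − 156.222624 = 343.777376.
So by rejecting in round 1, the away team gets 343.777376 next round, worth 0.59 × 343.777376 = 202.82865184 now.
Offer 238 ≥ 202.82865184, so the away team accepts.

Accept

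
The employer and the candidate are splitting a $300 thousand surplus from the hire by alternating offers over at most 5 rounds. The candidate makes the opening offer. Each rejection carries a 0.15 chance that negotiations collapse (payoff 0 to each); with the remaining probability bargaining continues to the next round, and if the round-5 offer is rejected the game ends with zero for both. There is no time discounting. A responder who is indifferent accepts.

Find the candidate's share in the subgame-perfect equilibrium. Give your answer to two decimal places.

Round 5 (the candidate proposes): rejection yields 0 for the employer; the candidate offers 0 and keeps 300.
Round 4 (the employer proposes): rejecting gives the candidate an expected 0.85 × 300 = 255, so the employer offers 255, keeping 45.
Round 3 (the candidate proposes): rejecting gives the employer an expected 0.85 × 45 = 38.25, so the candidate offers 38.25, keeping 261.75.
Round 2 (the employer proposes): rejecting gives the candidate an expected 0.85 × 261.75 = 222.4875; the employer offers that and keeps 77.5125.
Round 1 (the candidate proposes): rejecting gives the employer an expected 0.85 × 77.5125 = 65.885625, so the candidate offers 65.885625, keeping 234.114375.

234.11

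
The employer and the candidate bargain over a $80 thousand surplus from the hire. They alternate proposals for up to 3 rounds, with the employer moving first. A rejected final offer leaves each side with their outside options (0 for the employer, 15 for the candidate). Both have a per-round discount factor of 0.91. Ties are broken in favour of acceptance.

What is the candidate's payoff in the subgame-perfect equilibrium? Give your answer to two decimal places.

By backward induction:
Round 3 (the employer proposes): the candidate gets 15 if talks fail, so the employer offers 15 and keeps 65.
Round 2 (the candidate proposes): the employer can get 65 next round, worth 0.91 × 65 = 59.15 now, so the candidate offers 59.15, keeping 20.85.
Round 1 (the employer proposes): the candidate can get 20.85 next round, worth 0.91 × 20.85 = 18.9735 now, so the employer offers 18.9735, keeping 61.0265.

18.97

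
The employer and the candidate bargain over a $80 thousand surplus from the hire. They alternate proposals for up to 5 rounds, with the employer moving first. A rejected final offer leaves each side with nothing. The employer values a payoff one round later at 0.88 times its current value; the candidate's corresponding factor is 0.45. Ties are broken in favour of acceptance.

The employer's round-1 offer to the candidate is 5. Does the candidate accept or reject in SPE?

Work out the candidate's continuation value if the offer is rejected.
Round 5 (the employer proposes): rejection yields 0 for the candidate; the employer offers 0 and keeps 80.
Round 4 (the candidate proposes): the employer can get 80 next round, worth 0.88 × 80 = 70.4 now. The candidate offers 70.4 and keeps 80 − 70.4 = 9.6.
Round 3 (the employer proposes): the candidate can get 9.6 next round, worth 0.45 × 9.6 = 4.32 now. The employer offers 4.32 and keeps 80 − 4.32 = 75.68.
Round 2 (the candidate proposes): the employer can get 75.68 next round, worth 0.88 × 75.68 = 66.5984 now, so the candidate offers 66.5984, keeping 13.4016.
So by rejecting in round 1, the candidate gets 13.4016 next round, worth 0.45 × 13.4016 = 6.03072 now.
Offer 5 < 6.03072, so the candidate rejects.

Reject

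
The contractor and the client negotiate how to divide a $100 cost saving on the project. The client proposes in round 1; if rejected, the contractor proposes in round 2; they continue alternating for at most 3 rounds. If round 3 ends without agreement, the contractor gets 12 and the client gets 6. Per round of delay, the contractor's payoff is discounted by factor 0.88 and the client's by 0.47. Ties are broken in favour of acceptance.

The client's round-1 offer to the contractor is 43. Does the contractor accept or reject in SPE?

Reject

Round 3 (the client proposes): the contractor gets 12 if talks fail, so the client offers 12 and keeps 88.
Round 2 (the contractor proposes): the client can get 88 next round, worth 0.47 × 88 = 41.36 now; the contractor offers that and keeps 58.64.
So by rejecting in round 1, the contractor gets 58.64 next round, worth 0.88 × 58.64 = 51.6032 now.
Offer 43 < 51.6032, so the contractor rejects.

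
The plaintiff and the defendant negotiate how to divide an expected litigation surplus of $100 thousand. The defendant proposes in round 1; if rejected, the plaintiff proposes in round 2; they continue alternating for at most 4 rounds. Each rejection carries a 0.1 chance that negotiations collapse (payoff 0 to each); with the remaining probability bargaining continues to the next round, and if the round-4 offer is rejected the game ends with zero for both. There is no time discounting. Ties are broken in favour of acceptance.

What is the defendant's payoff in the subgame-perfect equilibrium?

18.1

Round 4 (the plaintiff proposes): the defendant will accept anything ≥ 0, so the plaintiff offers 0 and keeps 100.
Round 3 (the defendant proposes): rejecting gives the plaintiff an expected 0.9 × 100 = 90, so the defendant offers 90, keeping 10.
Round 2 (the plaintiff proposes): rejecting gives the defendant an expected 0.9 × 10 = 9, so the plaintiff offers 9, keeping 91.
Round 1 (the defendant proposes): rejecting gives the plaintiff an expected 0.9 × 91 = 81.9, so the defendant offers 81.9, keeping 18.1.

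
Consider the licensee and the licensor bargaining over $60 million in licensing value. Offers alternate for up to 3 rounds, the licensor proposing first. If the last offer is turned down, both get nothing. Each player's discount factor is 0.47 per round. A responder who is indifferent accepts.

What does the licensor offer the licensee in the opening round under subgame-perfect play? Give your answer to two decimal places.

14.95

Round 3 (the licensor proposes): the licensee will accept anything ≥ 0, so the licensor offers 0 and keeps 60.
Round 2 (the licensee proposes): the licensor can get 60 next round, worth 0.47 × 60 = 28.2 now, so the licensee offers 28.2, keeping 31.8.
Round 1 (the licensor proposes): the licensee can get 31.8 next round, worth 0.47 × 31.8 = 14.946 now; the licensor offers that and keeps 45.054.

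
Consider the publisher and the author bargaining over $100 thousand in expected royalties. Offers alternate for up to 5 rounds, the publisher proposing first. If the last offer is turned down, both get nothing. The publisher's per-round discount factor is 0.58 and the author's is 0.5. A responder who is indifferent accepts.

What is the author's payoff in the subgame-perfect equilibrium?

Round 5 (the publisher proposes): rejection yields 0 for the author; the publisher offers 0 and keeps 100.
Round 4 (the author proposes): the publisher can get 100 next round, worth 0.58 × 100 = 58 now. The author offers 58 and keeps 100 − 58 = 42.
Round 3 (the publisher proposes): the author can get 42 next round, worth 0.5 × 42 = 21 now. The publisher offers 21 and keeps 100 − 21 = 79.
Round 2 (the author proposes): the publisher can get 79 next round, worth 0.58 × 79 = 45.82 now, so the author offers 45.82, keeping 54.18.
Round 1 (the publisher proposes): the author can get 54.18 next round, worth 0.5 × 54.18 = 27.09 now. The publisher offers 27.09 and keeps 100 − 27.09 = 72.91.

27.09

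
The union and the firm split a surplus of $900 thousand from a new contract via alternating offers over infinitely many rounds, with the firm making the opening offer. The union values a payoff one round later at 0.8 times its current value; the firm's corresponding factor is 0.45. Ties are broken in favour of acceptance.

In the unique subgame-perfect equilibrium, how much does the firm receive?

Let x be the firm's share when the firm proposes and y be the union's share when the union proposes.
The union accepts iff offered ≥ 0.8·y, so x = 900 − 0.8y. Symmetrically y = 900 − 0.45x.
Substituting: x = 900 − 0.8(900 − 0.45x), giving x(1 − 0.45·0.8) = 900(1 − 0.8).
So x = 900 × 0.2 / 0.64 = 281.25, and the union receives 900 − x = 618.75.

281.25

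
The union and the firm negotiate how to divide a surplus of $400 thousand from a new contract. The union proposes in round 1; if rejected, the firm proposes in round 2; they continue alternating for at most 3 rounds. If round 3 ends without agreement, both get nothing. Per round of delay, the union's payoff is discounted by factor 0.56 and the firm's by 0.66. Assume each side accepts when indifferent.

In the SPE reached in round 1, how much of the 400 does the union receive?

Solve by backward induction from round 3.
Round 3 (the union proposes): rejection yields 0 for the firm; the union offers 0 and keeps 400.
Round 2 (the firm proposes): the union can get 400 next round, worth 0.56 × 400 = 224 now, so the firm offers 224, keeping 176.
Round 1 (the union proposes): the firm can get 176 next round, worth 0.66 × 176 = 116.16 now; the union offers that and keeps 283.84.

283.84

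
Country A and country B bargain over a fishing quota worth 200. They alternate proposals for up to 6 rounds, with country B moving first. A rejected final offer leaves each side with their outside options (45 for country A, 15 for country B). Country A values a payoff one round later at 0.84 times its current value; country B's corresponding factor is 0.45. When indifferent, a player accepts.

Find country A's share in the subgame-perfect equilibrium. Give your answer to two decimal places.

Round 6 (country A proposes): country B gets 15 if talks fail, so country A offers 15 and keeps 185.
Round 5 (country B proposes): country A can get 185 next round, worth 0.84 × 185 = 155.4 now; country B offers that and keeps 44.6.
Round 4 (country A proposes): country B can get 44.6 next round, worth 0.45 × 44.6 = 20.07 now; country A offers that and keeps 179.93.
Round 3 (country B proposes): country A can get 179.93 next round, worth 0.84 × 179.93 = 151.1412 now, so country B offers 151.1412, keeping 48.8588.
Round 2 (country A proposes): country B can get 48.8588 next round, worth 0.45 × 48.8588 = 21.98646 now. Country A offers 21.98646 and keeps 200 − 21.98646 = 178.01354.
Round 1 (country B proposes): country A can get 178.01354 next round, worth 0.84 × 178.01354 = 149.5313736 now, so country B offers 149.5313736, keeping 50.4686264.

149.53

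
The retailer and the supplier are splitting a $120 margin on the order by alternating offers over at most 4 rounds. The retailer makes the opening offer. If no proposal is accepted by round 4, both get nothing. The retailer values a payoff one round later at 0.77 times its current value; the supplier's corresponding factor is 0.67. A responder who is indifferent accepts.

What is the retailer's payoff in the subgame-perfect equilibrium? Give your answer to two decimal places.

60.03

By backward induction:
Round 4 (the supplier proposes): rejection yields 0 for the retailer; the supplier offers 0 and keeps 120.
Round 3 (the retailer proposes): the supplier can get 120 next round, worth 0.67 × 120 = 80.4 now. The retailer offers 80.4 and keeps 120 − 80.4 = 39.6.
Round 2 (the supplier proposes): the retailer can get 39.6 next round, worth 0.77 × 39.6 = 30.492 now. The supplier offers 30.492 and keeps 120 − 30.492 = 89.508.
Round 1 (the retailer proposes): the supplier can get 89.508 next round, worth 0.67 × 89.508 = 59.97036 now, so the retailer offers 59.97036, keeping 60.02964.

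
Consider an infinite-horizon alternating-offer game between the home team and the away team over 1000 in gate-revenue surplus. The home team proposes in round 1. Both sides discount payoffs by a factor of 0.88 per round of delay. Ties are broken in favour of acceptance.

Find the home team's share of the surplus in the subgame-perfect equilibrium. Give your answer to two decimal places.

In a stationary SPE each proposer offers the other exactly their discounted continuation value.
If the home team keeps x when proposing and the away team keeps y when proposing, then x = 1000 − 0.88y and y = 1000 − 0.88x.
Solving: x = 1000(1 − 0.88) / (1 − 0.88·0.88) = 120 / 0.2256 ≈ 531.9149.
The away team gets 1000 − 531.9149 ≈ 468.0851.

531.91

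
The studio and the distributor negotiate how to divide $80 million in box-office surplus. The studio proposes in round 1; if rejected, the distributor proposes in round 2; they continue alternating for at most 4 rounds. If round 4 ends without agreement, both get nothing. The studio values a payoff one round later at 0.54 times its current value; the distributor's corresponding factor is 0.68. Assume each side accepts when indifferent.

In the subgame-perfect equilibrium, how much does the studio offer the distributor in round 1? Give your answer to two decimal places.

45.00

Solve by backward induction from round 4.
Round 4 (the distributor proposes): rejection yields 0 for the studio; the distributor offers 0 and keeps 80.
Round 3 (the studio proposes): the distributor can get 80 next round, worth 0.68 × 80 = 54.4 now, so the studio offers 54.4, keeping 25.6.
Round 2 (the distributor proposes): the studio can get 25.6 next round, worth 0.54 × 25.6 = 13.824 now, so the distributor offers 13.824, keeping 66.176.
Round 1 (the studio proposes): the distributor can get 66.176 next round, worth 0.68 × 66.176 = 44.99968 now, so the studio offers 44.99968, keeping 35.00032.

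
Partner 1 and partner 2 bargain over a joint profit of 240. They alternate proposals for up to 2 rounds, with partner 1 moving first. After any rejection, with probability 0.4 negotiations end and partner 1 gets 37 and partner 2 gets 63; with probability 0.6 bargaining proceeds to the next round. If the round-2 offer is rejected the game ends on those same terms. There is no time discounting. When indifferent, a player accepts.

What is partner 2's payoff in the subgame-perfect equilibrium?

Round 2 (partner 2 proposes): partner 1 gets 37 if talks fail, so partner 2 offers 37 and keeps 203.
Round 1 (partner 1 proposes): rejecting gives partner 2 an expected 0.6 × 203 + 0.4 × 63 = 147; partner 1 offers that and keeps 93.

147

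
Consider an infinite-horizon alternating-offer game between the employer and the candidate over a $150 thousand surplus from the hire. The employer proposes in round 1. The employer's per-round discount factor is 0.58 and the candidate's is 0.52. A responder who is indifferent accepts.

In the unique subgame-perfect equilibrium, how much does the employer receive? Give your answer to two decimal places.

When the employer proposes, the candidate accepts any offer worth at least 0.52 times what the candidate would get by proposing next round; and vice versa.
This gives x = 150 − 0.52y and y = 150 − 0.58x, where x and y are each side's share when it proposes.
Hence (1 − 0.52·0.58)x = 150(1 − 0.52), i.e. 0.6984·x = 72.
x ≈ 103.0928; the candidate's share is 150 − x ≈ 46.9072.

103.09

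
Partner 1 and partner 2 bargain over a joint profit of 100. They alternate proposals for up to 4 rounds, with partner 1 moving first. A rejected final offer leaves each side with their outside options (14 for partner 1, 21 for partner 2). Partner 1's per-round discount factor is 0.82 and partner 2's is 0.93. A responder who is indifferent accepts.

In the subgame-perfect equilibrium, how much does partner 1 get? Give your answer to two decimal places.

22.27

Round 4 (partner 2 proposes): partner 1 gets 14 if talks fail, so partner 2 offers 14 and keeps 86.
Round 3 (partner 1 proposes): partner 2 can get 86 next round, worth 0.93 × 86 = 79.98 now, so partner 1 offers 79.98, keeping 20.02.
Round 2 (partner 2 proposes): partner 1 can get 20.02 next round, worth 0.82 × 20.02 = 16.4164 now; partner 2 offers that and keeps 83.5836.
Round 1 (partner 1 proposes): partner 2 can get 83.5836 next round, worth 0.93 × 83.5836 = 77.732748 now. Partner 1 offers 77.732748 and keeps 100 − 77.732748 = 22.267252.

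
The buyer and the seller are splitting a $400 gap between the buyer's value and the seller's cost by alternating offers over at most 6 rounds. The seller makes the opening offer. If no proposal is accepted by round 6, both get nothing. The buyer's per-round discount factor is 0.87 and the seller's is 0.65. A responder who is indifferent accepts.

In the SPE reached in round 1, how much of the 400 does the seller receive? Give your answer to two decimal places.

98.04

Round 6 (the buyer proposes): rejection yields 0 for the seller; the buyer offers 0 and keeps 400.
Round 5 (the seller proposes): the buyer can get 400 next round, worth 0.87 × 400 = 348 now; the seller offers that and keeps 52.
Round 4 (the buyer proposes): the seller can get 52 next round, worth 0.65 × 52 = 33.8 now, so the buyer offers 33.8, keeping 366.2.
Round 3 (the seller proposes): the buyer can get 366.2 next round, worth 0.87 × 366.2 = 318.594 now. The seller offers 318.594 and keeps 400 − 318.594 = 81.406.
Round 2 (the buyer proposes): the seller can get 81.406 next round, worth 0.65 × 81.406 = 52.9139 now, so the buyer offers 52.9139, keeping 347.0861.
Round 1 (the seller proposes): the buyer can get 347.0861 next round, worth 0.87 × 347.0861 = 301.964907 now. The seller offers 301.964907 and keeps 400 − 301.964907 = 98.035093.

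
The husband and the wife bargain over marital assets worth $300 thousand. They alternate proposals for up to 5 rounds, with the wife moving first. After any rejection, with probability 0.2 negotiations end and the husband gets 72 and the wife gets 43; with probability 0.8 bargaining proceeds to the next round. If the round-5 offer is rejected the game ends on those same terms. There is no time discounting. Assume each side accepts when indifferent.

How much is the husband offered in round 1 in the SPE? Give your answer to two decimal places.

120.54

By backward induction:
Round 5 (the wife proposes): the husband gets 72 if talks fail, so the wife offers 72 and keeps 228.
Round 4 (the husband proposes): rejecting gives the wife an expected 0.8 × 228 + 0.2 × 43 = 191, so the husband offers 191, keeping 109.
Round 3 (the wife proposes): rejecting gives the husband an expected 0.8 × 109 + 0.2 × 72 = 101.6; the wife offers that and keeps 198.4.
Round 2 (the husband proposes): rejecting gives the wife an expected 0.8 × 198.4 + 0.2 × 43 = 167.32; the husband offers that and keeps 132.68.
Round 1 (the wife proposes): rejecting gives the husband an expected 0.8 × 132.68 + 0.2 × 72 = 120.544; the wife offers that and keeps 179.456.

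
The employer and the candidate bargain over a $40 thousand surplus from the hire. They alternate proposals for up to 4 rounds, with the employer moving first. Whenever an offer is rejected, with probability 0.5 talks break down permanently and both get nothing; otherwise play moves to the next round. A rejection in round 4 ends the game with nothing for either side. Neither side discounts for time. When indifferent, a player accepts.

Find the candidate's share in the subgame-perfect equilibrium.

Round 4 (the candidate proposes): rejection yields 0 for the employer; the candidate offers 0 and keeps 40.
Round 3 (the employer proposes): rejecting gives the candidate an expected 0.5 × 40 = 20; the employer offers that and keeps 20.
Round 2 (the candidate proposes): rejecting gives the employer an expected 0.5 × 20 = 10, so the candidate offers 10, keeping 30.
Round 1 (the employer proposes): rejecting gives the candidate an expected 0.5 × 30 = 15; the employer offers that and keeps 25.

15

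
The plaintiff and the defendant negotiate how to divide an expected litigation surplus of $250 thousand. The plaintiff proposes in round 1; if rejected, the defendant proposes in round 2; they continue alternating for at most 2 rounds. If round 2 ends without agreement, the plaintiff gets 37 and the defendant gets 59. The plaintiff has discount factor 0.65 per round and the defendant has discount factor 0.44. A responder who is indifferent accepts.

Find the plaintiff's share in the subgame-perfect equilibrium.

156.28

Round 2 (the defendant proposes): the plaintiff gets 37 if talks fail, so the defendant offers 37 and keeps 213.
Round 1 (the plaintiff proposes): the defendant can get 213 next round, worth 0.44 × 213 = 93.72 now; the plaintiff offers that and keeps 156.28.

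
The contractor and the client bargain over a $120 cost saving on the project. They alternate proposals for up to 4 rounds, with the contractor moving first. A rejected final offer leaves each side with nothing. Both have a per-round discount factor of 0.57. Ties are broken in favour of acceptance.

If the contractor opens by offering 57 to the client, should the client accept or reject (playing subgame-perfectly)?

Accept

Work out the client's continuation value if the offer is rejected.
Round 4 (the client proposes): the contractor will accept anything ≥ 0, so the client offers 0 and keeps 120.
Round 3 (the contractor proposes): the client can get 120 next round, worth 0.57 × 120 = 68.4 now; the contractor offers that and keeps 51.6.
Round 2 (the client proposes): the contractor can get 51.6 next round, worth 0.57 × 51.6 = 29.412 now; the client offers that and keeps 90.588.
So by rejecting in round 1, the client gets 90.588 next round, worth 0.57 × 90.588 = 51.63516 now.
Offer 57 ≥ 51.63516, so the client accepts.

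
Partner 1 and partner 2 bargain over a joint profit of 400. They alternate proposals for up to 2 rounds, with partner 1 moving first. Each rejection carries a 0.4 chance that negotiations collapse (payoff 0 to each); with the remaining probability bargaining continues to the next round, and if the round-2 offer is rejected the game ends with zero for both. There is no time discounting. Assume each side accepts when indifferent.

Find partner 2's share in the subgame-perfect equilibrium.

240

Round 2 (partner 2 proposes): partner 1 will accept anything ≥ 0, so partner 2 offers 0 and keeps 400.
Round 1 (partner 1 proposes): rejecting gives partner 2 an expected 0.6 × 400 = 240, so partner 1 offers 240, keeping 160.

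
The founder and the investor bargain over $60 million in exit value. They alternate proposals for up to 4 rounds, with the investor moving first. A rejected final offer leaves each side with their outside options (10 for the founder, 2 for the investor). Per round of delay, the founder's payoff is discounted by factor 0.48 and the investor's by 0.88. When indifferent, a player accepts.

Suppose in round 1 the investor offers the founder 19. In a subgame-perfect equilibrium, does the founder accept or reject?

Accept

Round 4 (the founder proposes): the investor gets 2 if talks fail, so the founder offers 2 and keeps 58.
Round 3 (the investor proposes): the founder can get 58 next round, worth 0.48 × 58 = 27.84 now. The investor offers 27.84 and keeps 60 − 27.84 = 32.16.
Round 2 (the founder proposes): the investor can get 32.16 next round, worth 0.88 × 32.16 = 28.3008 now, so the founder offers 28.3008, keeping 31.6992.
So by rejecting in round 1, the founder gets 31.6992 next round, worth 0.48 × 31.6992 = 15.215616 now.
Offer 19 ≥ 15.215616, so the founder accepts.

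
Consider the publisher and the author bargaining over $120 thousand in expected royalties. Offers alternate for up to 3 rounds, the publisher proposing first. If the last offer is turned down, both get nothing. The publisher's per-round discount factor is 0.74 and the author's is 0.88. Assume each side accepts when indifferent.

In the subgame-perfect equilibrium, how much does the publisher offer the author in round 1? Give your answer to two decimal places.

27.46

Work backward from the last round.
Round 3 (the publisher proposes): rejection yields 0 for the author; the publisher offers 0 and keeps 120.
Round 2 (the author proposes): the publisher can get 120 next round, worth 0.74 × 120 = 88.8 now; the author offers that and keeps 31.2.
Round 1 (the publisher proposes): the author can get 31.2 next round, worth 0.88 × 31.2 = 27.456 now, so the publisher offers 27.456, keeping 92.544.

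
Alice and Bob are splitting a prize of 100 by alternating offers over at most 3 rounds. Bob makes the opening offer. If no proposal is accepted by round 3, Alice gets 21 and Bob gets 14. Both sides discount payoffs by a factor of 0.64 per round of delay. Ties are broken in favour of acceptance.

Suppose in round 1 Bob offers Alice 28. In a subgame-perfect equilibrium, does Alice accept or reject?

Reject

Work out Alice's continuation value if the offer is rejected.
Round 3 (Bob proposes): Alice gets 21 if talks fail, so Bob offers 21 and keeps 79.
Round 2 (Alice proposes): Bob can get 79 next round, worth 0.64 × 79 = 50.56 now. Alice offers 50.56 and keeps 100 − 50.56 = 49.44.
So by rejecting in round 1, Alice gets 49.44 next round, worth 0.64 × 49.44 = 31.6416 now.
Offer 28 < 31.6416, so Alice rejects.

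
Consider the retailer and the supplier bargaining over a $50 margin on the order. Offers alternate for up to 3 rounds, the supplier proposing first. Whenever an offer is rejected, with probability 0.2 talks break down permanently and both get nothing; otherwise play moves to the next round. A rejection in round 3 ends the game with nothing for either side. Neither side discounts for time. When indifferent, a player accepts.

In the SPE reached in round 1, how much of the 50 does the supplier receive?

42

By backward induction:
Round 3 (the supplier proposes): rejection yields 0 for the retailer; the supplier offers 0 and keeps 50.
Round 2 (the retailer proposes): rejecting gives the supplier an expected 0.8 × 50 = 40, so the retailer offers 40, keeping 10.
Round 1 (the supplier proposes): rejecting gives the retailer an expected 0.8 × 10 = 8, so the supplier offers 8, keeping 42.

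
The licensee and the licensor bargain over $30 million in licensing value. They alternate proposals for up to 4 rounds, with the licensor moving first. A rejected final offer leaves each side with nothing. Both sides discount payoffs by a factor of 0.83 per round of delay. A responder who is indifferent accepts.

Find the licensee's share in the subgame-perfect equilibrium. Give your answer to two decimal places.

21.39

Round 4 (the licensee proposes): rejection yields 0 for the licensor; the licensee offers 0 and keeps 30.
Round 3 (the licensor proposes): the licensee can get 30 next round, worth 0.83 × 30 = 24.9 now; the licensor offers that and keeps 5.1.
Round 2 (the licensee proposes): the licensor can get 5.1 next round, worth 0.83 × 5.1 = 4.233 now, so the licensee offers 4.233, keeping 25.767.
Round 1 (the licensor proposes): the licensee can get 25.767 next round, worth 0.83 × 25.767 = 21.38661 now, so the licensor offers 21.38661, keeping 8.61339.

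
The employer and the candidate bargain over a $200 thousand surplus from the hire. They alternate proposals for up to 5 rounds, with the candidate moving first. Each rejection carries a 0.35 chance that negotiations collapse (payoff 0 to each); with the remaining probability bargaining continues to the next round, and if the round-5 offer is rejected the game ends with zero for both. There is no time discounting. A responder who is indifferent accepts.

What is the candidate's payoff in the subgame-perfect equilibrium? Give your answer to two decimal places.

135.28

By backward induction:
Round 5 (the candidate proposes): rejection yields 0 for the employer; the candidate offers 0 and keeps 200.
Round 4 (the employer proposes): rejecting gives the candidate an expected 0.65 × 200 = 130, so the employer offers 130, keeping 70.
Round 3 (the candidate proposes): rejecting gives the employer an expected 0.65 × 70 = 45.5, so the candidate offers 45.5, keeping 154.5.
Round 2 (the employer proposes): rejecting gives the candidate an expected 0.65 × 154.5 = 100.425, so the employer offers 100.425, keeping 99.575.
Round 1 (the candidate proposes): rejecting gives the employer an expected 0.65 × 99.575 = 64.72375; the candidate offers that and keeps 135.27625.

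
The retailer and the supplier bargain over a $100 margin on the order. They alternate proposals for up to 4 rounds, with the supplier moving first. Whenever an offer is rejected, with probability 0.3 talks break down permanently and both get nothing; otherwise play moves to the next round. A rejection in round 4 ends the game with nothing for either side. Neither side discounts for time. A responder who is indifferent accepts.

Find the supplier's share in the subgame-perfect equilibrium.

44.7

Round 4 (the retailer proposes): the supplier will accept anything ≥ 0, so the retailer offers 0 and keeps 100.
Round 3 (the supplier proposes): rejecting gives the retailer an expected 0.7 × 100 = 70; the supplier offers that and keeps 30.
Round 2 (the retailer proposes): rejecting gives the supplier an expected 0.7 × 30 = 21. The retailer offers 21 and keeps 100 − 21 = 79.
Round 1 (the supplier proposes): rejecting gives the retailer an expected 0.7 × 79 = 55.3, so the supplier offers 55.3, keeping 44.7.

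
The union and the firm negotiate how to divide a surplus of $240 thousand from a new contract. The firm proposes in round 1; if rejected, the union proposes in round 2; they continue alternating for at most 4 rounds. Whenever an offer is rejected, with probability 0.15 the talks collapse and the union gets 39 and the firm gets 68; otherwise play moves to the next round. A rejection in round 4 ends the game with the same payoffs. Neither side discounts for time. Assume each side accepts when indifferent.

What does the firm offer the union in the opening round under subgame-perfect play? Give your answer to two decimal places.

137.64

By backward induction:
Round 4 (the union proposes): the firm gets 68 if talks fail, so the union offers 68 and keeps 172.
Round 3 (the firm proposes): rejecting gives the union an expected 0.85 × 172 + 0.15 × 39 = 152.05. The firm offers 152.05 and keeps 240 − 152.05 = 87.95.
Round 2 (the union proposes): rejecting gives the firm an expected 0.85 × 87.95 + 0.15 × 68 = 84.9575, so the union offers 84.9575, keeping 155.0425.
Round 1 (the firm proposes): rejecting gives the union an expected 0.85 × 155.0425 + 0.15 × 39 = 137.636125; the firm offers that and keeps 102.363875.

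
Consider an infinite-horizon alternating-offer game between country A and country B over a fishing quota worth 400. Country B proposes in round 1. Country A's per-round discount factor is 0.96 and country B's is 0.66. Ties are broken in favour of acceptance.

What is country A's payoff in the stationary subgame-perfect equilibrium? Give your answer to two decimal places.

When country B proposes, country A accepts any offer worth at least 0.96 times what country A would get by proposing next round; and vice versa.
This gives x = 400 − 0.96y and y = 400 − 0.66x, where x and y are each side's share when it proposes.
Hence (1 − 0.96·0.66)x = 400(1 − 0.96), i.e. 0.3664·x = 16.
x ≈ 43.6681; country A's share is 400 − x ≈ 356.3319.

356.33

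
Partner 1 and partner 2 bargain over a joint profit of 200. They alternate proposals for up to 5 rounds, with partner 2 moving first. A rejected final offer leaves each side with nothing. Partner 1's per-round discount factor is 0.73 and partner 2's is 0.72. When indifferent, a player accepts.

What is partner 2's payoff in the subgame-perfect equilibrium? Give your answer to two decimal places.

Round 5 (partner 2 proposes): partner 1 will accept anything ≥ 0, so partner 2 offers 0 and keeps 200.
Round 4 (partner 1 proposes): partner 2 can get 200 next round, worth 0.72 × 200 = 144 now. Partner 1 offers 144 and keeps 200 − 144 = 56.
Round 3 (partner 2 proposes): partner 1 can get 56 next round, worth 0.73 × 56 = 40.88 now; partner 2 offers that and keeps 159.12.
Round 2 (partner 1 proposes): partner 2 can get 159.12 next round, worth 0.72 × 159.12 = 114.5664 now; partner 1 offers that and keeps 85.4336.
Round 1 (partner 2 proposes): partner 1 can get 85.4336 next round, worth 0.73 × 85.4336 = 62.366528 now; partner 2 offers that and keeps 137.633472.

137.63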